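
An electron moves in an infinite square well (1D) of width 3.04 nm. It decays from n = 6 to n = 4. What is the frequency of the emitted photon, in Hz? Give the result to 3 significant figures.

f = 1.97×10^14 Hz

E_1 = h²/(8m_eL²) = 6.519×10^-21 J and ΔE = (6² − 4²)E_1 = 1.304×10^-19 J.
f = ΔE/h = 1.304×10^-19/6.626×10^-34 = 1.97×10^14 Hz.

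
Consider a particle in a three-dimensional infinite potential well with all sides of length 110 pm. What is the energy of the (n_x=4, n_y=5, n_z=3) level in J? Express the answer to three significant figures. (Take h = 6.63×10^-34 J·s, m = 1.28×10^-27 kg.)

For a 3D rectangular well E = (h²/8m)·Σ n_i²/L_i² = (6.63×10^-34)²/(8·1.28×10^-27) · [4²/(110 pm)² + 5²/(110 pm)² + 3²/(110 pm)²].
Evaluating gives E = 1.77×10^-19 J.

E = 1.77×10^-19 J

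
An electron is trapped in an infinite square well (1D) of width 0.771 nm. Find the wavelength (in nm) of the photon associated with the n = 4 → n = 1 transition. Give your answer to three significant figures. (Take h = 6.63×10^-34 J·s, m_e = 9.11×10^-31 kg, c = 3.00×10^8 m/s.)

λ = 131 nm

E_1 = h²/(8m_eL²) = 1.015×10^-19 J, so ΔE = (4² − 1²)E_1 = 1.522×10^-18 J.
λ = hc/ΔE = (6.63×10^-34·3.00×10^8)/1.522×10^-18 = 1.31×10^-7 m = 131 nm.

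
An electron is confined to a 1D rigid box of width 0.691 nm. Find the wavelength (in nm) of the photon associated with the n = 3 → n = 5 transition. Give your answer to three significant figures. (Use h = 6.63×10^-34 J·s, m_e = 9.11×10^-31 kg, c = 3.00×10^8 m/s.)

E_1 = h²/(8m_eL²) = 1.263×10^-19 J, so ΔE = (5² − 3²)E_1 = 2.021×10^-18 J.
λ = hc/ΔE = (6.63×10^-34·3.00×10^8)/2.021×10^-18 = 9.84×10^-8 m = 98.4 nm.

λ = 98.4 nm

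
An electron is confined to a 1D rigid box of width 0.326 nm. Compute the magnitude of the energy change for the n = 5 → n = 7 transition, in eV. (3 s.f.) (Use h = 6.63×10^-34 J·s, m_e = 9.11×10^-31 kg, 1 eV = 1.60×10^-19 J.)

|ΔE| = 85.1 eV

E_1 = h²/(8m_eL²) = 5.675×10^-19 J.
|ΔE| = |5² − 7²|·E_1 = 24·5.675×10^-19 J = 1.362×10^-17 J = 85.1 eV.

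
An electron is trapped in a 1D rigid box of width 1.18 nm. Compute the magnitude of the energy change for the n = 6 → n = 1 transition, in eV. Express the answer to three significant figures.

|ΔE| = 9.45 eV

E_1 = h²/(8m_eL²) = 4.327×10^-20 J.
|ΔE| = |6² − 1²|·E_1 = 35·4.327×10^-20 J = 1.514×10^-18 J = 9.45 eV.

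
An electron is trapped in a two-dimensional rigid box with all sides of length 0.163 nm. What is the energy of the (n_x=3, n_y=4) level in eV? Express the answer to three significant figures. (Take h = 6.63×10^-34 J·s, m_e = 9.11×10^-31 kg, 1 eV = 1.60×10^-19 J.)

For a 2D rectangular well E = (h²/8m_e)·Σ n_i²/L_i² = (6.63×10^-34)²/(8·9.11×10^-31) · [3²/(0.163 nm)² + 4²/(0.163 nm)²].
Evaluating gives E = 5.675×10^-17 J = 355 eV.

E = 355 eV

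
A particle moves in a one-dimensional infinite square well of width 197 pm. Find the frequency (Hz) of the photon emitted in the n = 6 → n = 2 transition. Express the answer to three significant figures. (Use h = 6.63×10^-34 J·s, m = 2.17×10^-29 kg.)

E_1 = h²/(8mL²) = 6.524×10^-20 J and ΔE = (6² − 2²)E_1 = 2.088×10^-18 J.
f = ΔE/h = 2.088×10^-18/6.63×10^-34 = 3.15×10^15 Hz.

f = 3.15×10^15 Hz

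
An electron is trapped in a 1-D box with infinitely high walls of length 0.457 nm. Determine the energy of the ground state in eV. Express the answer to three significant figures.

For an infinite well E_n = n²h²/(8m_eL²), so E_1 = h²/(8m_eL²) = (6.626×10^-34)²/(8·9.109×10^-31·(4.57×10^-10 m)²) = 2.885×10^-19 J.
Converting, E_1 = 2.885×10^-19 J / (1.602×10^-19 J/eV) = 1.80 eV.

E_1 = 1.80 eV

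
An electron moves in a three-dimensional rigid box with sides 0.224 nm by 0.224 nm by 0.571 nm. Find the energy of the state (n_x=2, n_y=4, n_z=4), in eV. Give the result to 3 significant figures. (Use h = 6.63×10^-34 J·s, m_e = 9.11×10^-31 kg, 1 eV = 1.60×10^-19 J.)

For a 3D rectangular well E = (h²/8m_e)·Σ n_i²/L_i² = (6.63×10^-34)²/(8·9.11×10^-31) · [2²/(0.224 nm)² + 4²/(0.224 nm)² + 4²/(0.571 nm)²].
Evaluating gives E = 2.700×10^-17 J = 169 eV.

E = 169 eV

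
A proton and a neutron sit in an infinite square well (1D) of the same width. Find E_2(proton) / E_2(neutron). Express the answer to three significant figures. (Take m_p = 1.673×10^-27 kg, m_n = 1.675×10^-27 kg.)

1.00

E_n ∝ 1/m at fixed n and L, so the ratio is m_n/m_p = 1.675×10^-27/1.673×10^-27 = 1.00.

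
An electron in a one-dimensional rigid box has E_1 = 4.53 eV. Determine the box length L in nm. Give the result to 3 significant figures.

From E_n = n²h²/(8m_eL²), L = n·h/√(8m_eE_n).
E_1 = 4.53 eV = 7.257×10^-19 J, so L = 1·6.626×10^-34/√(8·9.109×10^-31·7.257×10^-19) = 2.88×10^-10 m = 0.288 nm.

L = 0.288 nm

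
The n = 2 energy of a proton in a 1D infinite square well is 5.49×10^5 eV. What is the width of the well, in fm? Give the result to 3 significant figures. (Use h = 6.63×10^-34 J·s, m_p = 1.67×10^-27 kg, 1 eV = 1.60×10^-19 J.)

L = 38.7 fm

From E_n = n²h²/(8m_pL²), L = n·h/√(8m_pE_n).
E_2 = 5.49×10^5 eV = 8.784×10^-14 J, so L = 2·6.63×10^-34/√(8·1.67×10^-27·8.784×10^-14) = 3.87×10^-14 m = 38.7 fm.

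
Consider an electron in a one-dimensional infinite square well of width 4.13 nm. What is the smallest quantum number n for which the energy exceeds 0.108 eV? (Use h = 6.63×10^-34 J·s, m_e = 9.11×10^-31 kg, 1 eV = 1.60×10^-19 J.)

n = 3

E_1 = h²/(8m_eL²) = 3.536×10^-21 J = 0.02210 eV.
Need n² > 0.108/0.02210 = 4.887, i.e. n > 2.211.
The smallest integer satisfying this is n = 3.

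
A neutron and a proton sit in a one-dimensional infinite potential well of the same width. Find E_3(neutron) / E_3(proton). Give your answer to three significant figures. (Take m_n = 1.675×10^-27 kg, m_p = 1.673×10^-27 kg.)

0.999

E_n ∝ 1/m at fixed n and L, so the ratio is m_p/m_n = 1.673×10^-27/1.675×10^-27 = 0.999.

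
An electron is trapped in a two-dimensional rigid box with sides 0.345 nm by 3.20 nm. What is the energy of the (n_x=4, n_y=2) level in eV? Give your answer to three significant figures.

For a 2D rectangular well E = (h²/8m_e)·Σ n_i²/L_i² = (6.626×10^-34)²/(8·9.109×10^-31) · [4²/(0.345 nm)² + 2²/(3.20 nm)²].
Evaluating gives E = 8.122×10^-18 J = 50.7 eV.

E = 50.7 eV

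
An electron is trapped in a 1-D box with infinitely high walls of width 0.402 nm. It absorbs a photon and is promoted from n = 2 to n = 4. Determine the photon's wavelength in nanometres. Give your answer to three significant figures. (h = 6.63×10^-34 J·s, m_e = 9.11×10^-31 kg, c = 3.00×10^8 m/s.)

λ = 44.4 nm

E_1 = h²/(8m_eL²) = 3.732×10^-19 J, so ΔE = (4² − 2²)E_1 = 4.478×10^-18 J.
λ = hc/ΔE = (6.63×10^-34·3.00×10^8)/4.478×10^-18 = 4.44×10^-8 m = 44.4 nm.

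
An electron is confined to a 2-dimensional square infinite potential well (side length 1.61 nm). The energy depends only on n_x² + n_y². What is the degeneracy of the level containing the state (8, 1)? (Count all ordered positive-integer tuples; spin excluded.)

degeneracy = 4

The level has n_x² + n_y² = 65. The ordered positive-integer solutions are (1, 8), (4, 7), (7, 4), (8, 1).
That gives 4 states.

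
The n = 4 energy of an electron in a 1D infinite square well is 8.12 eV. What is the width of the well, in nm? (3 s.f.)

From E_n = n²h²/(8m_eL²), L = n·h/√(8m_eE_n).
E_4 = 8.12 eV = 1.301×10^-18 J, so L = 4·6.626×10^-34/√(8·9.109×10^-31·1.301×10^-18) = 8.61×10^-10 m = 0.861 nm.

L = 0.861 nm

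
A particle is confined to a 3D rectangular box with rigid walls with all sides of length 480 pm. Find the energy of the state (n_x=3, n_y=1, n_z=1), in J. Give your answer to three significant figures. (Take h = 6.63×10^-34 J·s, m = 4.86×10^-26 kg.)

E = 5.40×10^-23 J

For a 3D rectangular well E = (h²/8m)·Σ n_i²/L_i² = (6.63×10^-34)²/(8·4.86×10^-26) · [3²/(480 pm)² + 1²/(480 pm)² + 1²/(480 pm)²].
Evaluating gives E = 5.40×10^-23 J.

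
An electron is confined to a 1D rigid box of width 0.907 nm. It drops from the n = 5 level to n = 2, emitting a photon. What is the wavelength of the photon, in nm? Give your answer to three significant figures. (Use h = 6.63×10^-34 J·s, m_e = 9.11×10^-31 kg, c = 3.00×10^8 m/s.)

E_1 = h²/(8m_eL²) = 7.332×10^-20 J, so ΔE = (5² − 2²)E_1 = 1.540×10^-18 J.
λ = hc/ΔE = (6.63×10^-34·3.00×10^8)/1.540×10^-18 = 1.29×10^-7 m = 129 nm.

λ = 129 nm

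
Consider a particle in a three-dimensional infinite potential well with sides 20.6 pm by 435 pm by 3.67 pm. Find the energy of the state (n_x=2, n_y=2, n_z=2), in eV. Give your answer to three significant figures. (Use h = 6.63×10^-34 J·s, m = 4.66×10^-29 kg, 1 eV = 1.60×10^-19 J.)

E = 2.26×10^3 eV

For a 3D rectangular well E = (h²/8m)·Σ n_i²/L_i² = (6.63×10^-34)²/(8·4.66×10^-29) · [2²/(20.6 pm)² + 2²/(435 pm)² + 2²/(3.67 pm)²].
Evaluating gives E = 3.613×10^-16 J = 2.26×10^3 eV.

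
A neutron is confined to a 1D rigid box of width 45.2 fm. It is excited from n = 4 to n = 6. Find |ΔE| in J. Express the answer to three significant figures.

E_1 = h²/(8m_nL²) = 1.604×10^-14 J.
|ΔE| = |4² − 6²|·E_1 = 20·1.604×10^-14 J = 3.21×10^-13 J.

|ΔE| = 3.21×10^-13 J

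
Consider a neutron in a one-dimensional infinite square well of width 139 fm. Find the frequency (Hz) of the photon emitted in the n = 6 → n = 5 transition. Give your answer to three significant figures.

E_1 = h²/(8m_nL²) = 1.696×10^-15 J and ΔE = (6² − 5²)E_1 = 1.866×10^-14 J.
f = ΔE/h = 1.866×10^-14/6.626×10^-34 = 2.82×10^19 Hz.

f = 2.82×10^19 Hz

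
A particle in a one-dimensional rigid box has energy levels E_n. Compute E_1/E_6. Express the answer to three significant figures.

0.0278

E_n ∝ n², so E_1/E_6 = 1²/6² = 1/36 = 0.0278.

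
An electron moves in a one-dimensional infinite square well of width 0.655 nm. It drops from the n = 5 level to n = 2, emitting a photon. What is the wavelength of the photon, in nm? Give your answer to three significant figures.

E_1 = h²/(8m_eL²) = 1.404×10^-19 J, so ΔE = (5² − 2²)E_1 = 2.948×10^-18 J.
λ = hc/ΔE = (6.626×10^-34·2.998×10^8)/2.948×10^-18 = 6.74×10^-8 m = 67.4 nm.

λ = 67.4 nm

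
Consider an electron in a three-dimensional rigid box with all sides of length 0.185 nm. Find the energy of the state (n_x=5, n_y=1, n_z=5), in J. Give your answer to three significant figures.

For a 3D rectangular well E = (h²/8m_e)·Σ n_i²/L_i² = (6.626×10^-34)²/(8·9.109×10^-31) · [5²/(0.185 nm)² + 1²/(0.185 nm)² + 5²/(0.185 nm)²].
Evaluating gives E = 8.98×10^-17 J.

E = 8.98×10^-17 J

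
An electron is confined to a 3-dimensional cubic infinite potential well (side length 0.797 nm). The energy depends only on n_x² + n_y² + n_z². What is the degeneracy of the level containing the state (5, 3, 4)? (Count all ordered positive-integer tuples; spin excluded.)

The level has n_x² + n_y² + n_z² = 50. The ordered positive-integer solutions are (3, 4, 5), (3, 5, 4), (4, 3, 5), (4, 5, 3), (5, 3, 4), (5, 4, 3).
That gives 6 states.

degeneracy = 6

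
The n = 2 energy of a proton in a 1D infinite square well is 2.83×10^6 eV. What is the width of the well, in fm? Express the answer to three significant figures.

L = 17.0 fm

From E_n = n²h²/(8m_pL²), L = n·h/√(8m_pE_n).
E_2 = 2.83×10^6 eV = 4.534×10^-13 J, so L = 2·6.626×10^-34/√(8·1.673×10^-27·4.534×10^-13) = 1.70×10^-14 m = 17.0 fm.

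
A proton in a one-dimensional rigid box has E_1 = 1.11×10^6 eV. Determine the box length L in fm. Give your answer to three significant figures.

From E_n = n²h²/(8m_pL²), L = n·h/√(8m_pE_n).
E_1 = 1.11×10^6 eV = 1.778×10^-13 J, so L = 1·6.626×10^-34/√(8·1.673×10^-27·1.778×10^-13) = 1.36×10^-14 m = 13.6 fm.

L = 13.6 fm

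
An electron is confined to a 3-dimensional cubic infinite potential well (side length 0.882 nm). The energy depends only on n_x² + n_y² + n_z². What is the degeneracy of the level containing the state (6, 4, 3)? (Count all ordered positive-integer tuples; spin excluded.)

The level has n_x² + n_y² + n_z² = 61. The ordered positive-integer solutions are (3, 4, 6), (3, 6, 4), (4, 3, 6), (4, 6, 3), (6, 3, 4), (6, 4, 3).
That gives 6 states.

degeneracy = 6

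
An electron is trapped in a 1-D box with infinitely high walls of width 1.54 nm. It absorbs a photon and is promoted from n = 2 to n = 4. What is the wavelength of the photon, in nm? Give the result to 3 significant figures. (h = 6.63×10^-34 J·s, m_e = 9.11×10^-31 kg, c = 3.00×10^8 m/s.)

λ = 652 nm

E_1 = h²/(8m_eL²) = 2.543×10^-20 J, so ΔE = (4² − 2²)E_1 = 3.052×10^-19 J.
λ = hc/ΔE = (6.63×10^-34·3.00×10^8)/3.052×10^-19 = 6.52×10^-7 m = 652 nm.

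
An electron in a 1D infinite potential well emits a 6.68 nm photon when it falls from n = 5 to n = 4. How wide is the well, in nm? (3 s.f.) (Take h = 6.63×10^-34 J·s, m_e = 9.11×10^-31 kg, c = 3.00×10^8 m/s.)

The photon carries ΔE = hc/λ = 6.63×10^-34·3.00×10^8/6.68×10^-9 m = 2.978×10^-17 J.
Since ΔE = (5² − 4²)E_1, E_1 = 3.309×10^-18 J, and L = h/√(8m_eE_1) = 1.35×10^-10 m = 0.135 nm.

L = 0.135 nm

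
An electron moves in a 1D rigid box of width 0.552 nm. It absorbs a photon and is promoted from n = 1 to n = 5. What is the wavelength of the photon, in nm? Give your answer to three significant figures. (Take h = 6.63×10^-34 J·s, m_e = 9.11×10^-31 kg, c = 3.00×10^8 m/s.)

E_1 = h²/(8m_eL²) = 1.979×10^-19 J, so ΔE = (5² − 1²)E_1 = 4.750×10^-18 J.
λ = hc/ΔE = (6.63×10^-34·3.00×10^8)/4.750×10^-18 = 4.19×10^-8 m = 41.9 nm.

λ = 41.9 nm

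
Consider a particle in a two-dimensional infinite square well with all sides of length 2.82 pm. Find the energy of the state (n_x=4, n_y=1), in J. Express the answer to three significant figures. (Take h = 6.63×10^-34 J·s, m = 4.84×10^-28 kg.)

E = 2.43×10^-16 J

For a 2D rectangular well E = (h²/8m)·Σ n_i²/L_i² = (6.63×10^-34)²/(8·4.84×10^-28) · [4²/(2.82 pm)² + 1²/(2.82 pm)²].
Evaluating gives E = 2.43×10^-16 J.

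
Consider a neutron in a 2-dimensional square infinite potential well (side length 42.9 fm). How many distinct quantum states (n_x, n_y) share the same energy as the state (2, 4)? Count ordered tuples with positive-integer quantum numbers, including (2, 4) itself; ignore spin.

The level has n_x² + n_y² = 20. The ordered positive-integer solutions are (2, 4), (4, 2).
That gives 2 states.

degeneracy = 2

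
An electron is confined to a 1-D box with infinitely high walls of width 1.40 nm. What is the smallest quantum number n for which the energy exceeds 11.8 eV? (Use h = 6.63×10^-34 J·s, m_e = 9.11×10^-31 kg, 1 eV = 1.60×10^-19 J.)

n = 8

E_1 = h²/(8m_eL²) = 3.077×10^-20 J = 0.1923 eV.
Need n² > 11.8/0.1923 = 61.36, i.e. n > 7.833.
The smallest integer satisfying this is n = 8.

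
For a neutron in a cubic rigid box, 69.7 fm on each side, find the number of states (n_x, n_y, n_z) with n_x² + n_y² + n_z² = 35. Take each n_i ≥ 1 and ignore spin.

degeneracy = 6

The level has n_x² + n_y² + n_z² = 35. The ordered positive-integer solutions are (1, 3, 5), (1, 5, 3), (3, 1, 5), (3, 5, 1), (5, 1, 3), (5, 3, 1).
That gives 6 states.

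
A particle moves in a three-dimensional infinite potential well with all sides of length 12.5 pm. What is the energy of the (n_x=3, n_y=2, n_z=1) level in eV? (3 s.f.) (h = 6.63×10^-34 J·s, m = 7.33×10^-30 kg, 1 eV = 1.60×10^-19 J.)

E = 4.20×10^3 eV

For a 3D rectangular well E = (h²/8m)·Σ n_i²/L_i² = (6.63×10^-34)²/(8·7.33×10^-30) · [3²/(12.5 pm)² + 2²/(12.5 pm)² + 1²/(12.5 pm)²].
Evaluating gives E = 6.716×10^-16 J = 4.20×10^3 eV.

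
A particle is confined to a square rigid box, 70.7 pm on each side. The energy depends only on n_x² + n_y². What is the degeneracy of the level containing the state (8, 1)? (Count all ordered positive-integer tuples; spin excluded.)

The level has n_x² + n_y² = 65. The ordered positive-integer solutions are (1, 8), (4, 7), (7, 4), (8, 1).
That gives 4 states.

degeneracy = 4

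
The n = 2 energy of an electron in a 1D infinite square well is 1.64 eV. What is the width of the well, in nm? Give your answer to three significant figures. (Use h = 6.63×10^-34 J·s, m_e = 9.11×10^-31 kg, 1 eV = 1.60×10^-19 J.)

From E_n = n²h²/(8m_eL²), L = n·h/√(8m_eE_n).
E_2 = 1.64 eV = 2.624×10^-19 J, so L = 2·6.63×10^-34/√(8·9.11×10^-31·2.624×10^-19) = 9.59×10^-10 m = 0.959 nm.

L = 0.959 nm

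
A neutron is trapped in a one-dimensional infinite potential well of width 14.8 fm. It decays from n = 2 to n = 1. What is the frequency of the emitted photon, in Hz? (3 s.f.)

f = 6.77×10^20 Hz

E_1 = h²/(8m_nL²) = 1.496×10^-13 J and ΔE = (2² − 1²)E_1 = 4.488×10^-13 J.
f = ΔE/h = 4.488×10^-13/6.626×10^-34 = 6.77×10^20 Hz.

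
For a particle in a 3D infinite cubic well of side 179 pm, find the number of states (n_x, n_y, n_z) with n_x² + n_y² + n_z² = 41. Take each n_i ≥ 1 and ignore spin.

degeneracy = 9

The level has n_x² + n_y² + n_z² = 41. The ordered positive-integer solutions are (1, 2, 6), (1, 6, 2), (2, 1, 6), (2, 6, 1), (3, 4, 4), (4, 3, 4), (4, 4, 3), (6, 1, 2), (6, 2, 1).
That gives 9 states.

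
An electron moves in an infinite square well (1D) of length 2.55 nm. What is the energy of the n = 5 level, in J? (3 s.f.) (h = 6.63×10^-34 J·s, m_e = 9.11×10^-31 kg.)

E_5 = 2.32×10^-19 J

For an infinite well E_n = n²h²/(8m_eL²), so E_1 = h²/(8m_eL²) = (6.63×10^-34)²/(8·9.11×10^-31·(2.55×10^-9 m)²) = 9.276×10^-21 J.
Then E_5 = 5²·E_1 = 25·9.276×10^-21 J = 2.32×10^-19 J.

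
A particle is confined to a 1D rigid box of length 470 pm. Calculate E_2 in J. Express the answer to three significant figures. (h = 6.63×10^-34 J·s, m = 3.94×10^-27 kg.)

For an infinite well E_n = n²h²/(8mL²), so E_1 = h²/(8mL²) = (6.63×10^-34)²/(8·3.94×10^-27·(4.70×10^-10 m)²) = 6.313×10^-23 J.
Then E_2 = 2²·E_1 = 4·6.313×10^-23 J = 2.53×10^-22 J.

E_2 = 2.53×10^-22 J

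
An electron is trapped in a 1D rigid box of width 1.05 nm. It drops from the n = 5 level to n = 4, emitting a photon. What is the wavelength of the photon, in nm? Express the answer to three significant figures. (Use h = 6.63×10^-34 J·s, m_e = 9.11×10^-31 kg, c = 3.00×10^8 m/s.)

E_1 = h²/(8m_eL²) = 5.471×10^-20 J, so ΔE = (5² − 4²)E_1 = 4.924×10^-19 J.
λ = hc/ΔE = (6.63×10^-34·3.00×10^8)/4.924×10^-19 = 4.04×10^-7 m = 404 nm.

λ = 404 nm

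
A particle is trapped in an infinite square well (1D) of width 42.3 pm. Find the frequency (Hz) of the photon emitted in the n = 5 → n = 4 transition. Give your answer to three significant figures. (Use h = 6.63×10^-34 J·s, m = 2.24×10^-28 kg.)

E_1 = h²/(8mL²) = 1.371×10^-19 J and ΔE = (5² − 4²)E_1 = 1.234×10^-18 J.
f = ΔE/h = 1.234×10^-18/6.63×10^-34 = 1.86×10^15 Hz.

f = 1.86×10^15 Hz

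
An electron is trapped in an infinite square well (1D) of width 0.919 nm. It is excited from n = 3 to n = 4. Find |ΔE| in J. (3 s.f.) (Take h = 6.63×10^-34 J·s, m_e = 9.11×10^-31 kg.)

E_1 = h²/(8m_eL²) = 7.141×10^-20 J.
|ΔE| = |3² − 4²|·E_1 = 7·7.141×10^-20 J = 5.00×10^-19 J.

|ΔE| = 5.00×10^-19 J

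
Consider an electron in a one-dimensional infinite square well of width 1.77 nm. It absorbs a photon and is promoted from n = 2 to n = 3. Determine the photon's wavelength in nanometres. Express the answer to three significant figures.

λ = 2.07×10^3 nm

E_1 = h²/(8m_eL²) = 1.923×10^-20 J, so ΔE = (3² − 2²)E_1 = 9.615×10^-20 J.
λ = hc/ΔE = (6.626×10^-34·2.998×10^8)/9.615×10^-20 = 2.07×10^-6 m = 2.07×10^3 nm.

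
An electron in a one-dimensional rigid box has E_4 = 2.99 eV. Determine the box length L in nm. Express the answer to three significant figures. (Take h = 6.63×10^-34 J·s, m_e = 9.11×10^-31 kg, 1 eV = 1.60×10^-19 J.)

L = 1.42 nm

From E_n = n²h²/(8m_eL²), L = n·h/√(8m_eE_n).
E_4 = 2.99 eV = 4.784×10^-19 J, so L = 4·6.63×10^-34/√(8·9.11×10^-31·4.784×10^-19) = 1.42×10^-9 m = 1.42 nm.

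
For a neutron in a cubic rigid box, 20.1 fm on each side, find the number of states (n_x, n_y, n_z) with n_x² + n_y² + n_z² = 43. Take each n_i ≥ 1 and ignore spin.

The level has n_x² + n_y² + n_z² = 43. The ordered positive-integer solutions are (3, 3, 5), (3, 5, 3), (5, 3, 3).
That gives 3 states.

degeneracy = 3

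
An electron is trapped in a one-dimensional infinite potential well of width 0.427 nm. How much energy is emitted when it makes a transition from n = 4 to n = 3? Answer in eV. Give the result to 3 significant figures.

E_1 = h²/(8m_eL²) = 3.304×10^-19 J.
|ΔE| = |4² − 3²|·E_1 = 7·3.304×10^-19 J = 2.313×10^-18 J = 14.4 eV.

|ΔE| = 14.4 eV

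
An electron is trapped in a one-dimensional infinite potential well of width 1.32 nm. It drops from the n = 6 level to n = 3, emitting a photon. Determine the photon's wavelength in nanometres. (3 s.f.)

E_1 = h²/(8m_eL²) = 3.458×10^-20 J, so ΔE = (6² − 3²)E_1 = 9.337×10^-19 J.
λ = hc/ΔE = (6.626×10^-34·2.998×10^8)/9.337×10^-19 = 2.13×10^-7 m = 213 nm.

λ = 213 nm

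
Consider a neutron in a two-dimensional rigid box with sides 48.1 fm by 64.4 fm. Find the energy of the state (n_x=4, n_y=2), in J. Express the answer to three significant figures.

For a 2D rectangular well E = (h²/8m_n)·Σ n_i²/L_i² = (6.626×10^-34)²/(8·1.675×10^-27) · [4²/(48.1 fm)² + 2²/(64.4 fm)²].
Evaluating gives E = 2.58×10^-13 J.

E = 2.58×10^-13 J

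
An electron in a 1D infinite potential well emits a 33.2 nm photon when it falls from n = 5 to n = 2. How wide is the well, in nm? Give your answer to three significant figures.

The photon carries ΔE = hc/λ = 6.626×10^-34·2.998×10^8/3.32×10^-8 m = 5.983×10^-18 J.
Since ΔE = (5² − 2²)E_1, E_1 = 2.849×10^-19 J, and L = h/√(8m_eE_1) = 4.60×10^-10 m = 0.460 nm.

L = 0.460 nm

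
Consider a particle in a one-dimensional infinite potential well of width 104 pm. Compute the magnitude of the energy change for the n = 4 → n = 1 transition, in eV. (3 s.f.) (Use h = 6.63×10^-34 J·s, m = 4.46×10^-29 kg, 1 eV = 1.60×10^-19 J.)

E_1 = h²/(8mL²) = 1.139×10^-19 J.
|ΔE| = |4² − 1²|·E_1 = 15·1.139×10^-19 J = 1.708×10^-18 J = 10.7 eV.

|ΔE| = 10.7 eV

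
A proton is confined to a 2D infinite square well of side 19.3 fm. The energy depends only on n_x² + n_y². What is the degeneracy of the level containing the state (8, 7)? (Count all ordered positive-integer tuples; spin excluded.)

degeneracy = 2

The level has n_x² + n_y² = 113. The ordered positive-integer solutions are (7, 8), (8, 7).
That gives 2 states.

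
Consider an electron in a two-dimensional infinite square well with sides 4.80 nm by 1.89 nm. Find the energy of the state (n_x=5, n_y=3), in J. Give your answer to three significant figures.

For a 2D rectangular well E = (h²/8m_e)·Σ n_i²/L_i² = (6.626×10^-34)²/(8·9.109×10^-31) · [5²/(4.80 nm)² + 3²/(1.89 nm)²].
Evaluating gives E = 2.17×10^-19 J.

E = 2.17×10^-19 J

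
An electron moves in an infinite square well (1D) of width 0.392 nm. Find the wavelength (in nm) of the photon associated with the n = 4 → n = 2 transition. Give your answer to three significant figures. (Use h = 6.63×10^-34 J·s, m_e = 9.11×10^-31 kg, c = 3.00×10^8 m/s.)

E_1 = h²/(8m_eL²) = 3.925×10^-19 J, so ΔE = (4² − 2²)E_1 = 4.710×10^-18 J.
λ = hc/ΔE = (6.63×10^-34·3.00×10^8)/4.710×10^-18 = 4.22×10^-8 m = 42.2 nm.

λ = 42.2 nm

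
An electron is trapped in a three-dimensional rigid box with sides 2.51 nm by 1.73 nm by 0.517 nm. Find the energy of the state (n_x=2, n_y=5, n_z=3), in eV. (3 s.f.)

For a 3D rectangular well E = (h²/8m_e)·Σ n_i²/L_i² = (6.626×10^-34)²/(8·9.109×10^-31) · [2²/(2.51 nm)² + 5²/(1.73 nm)² + 3²/(0.517 nm)²].
Evaluating gives E = 2.570×10^-18 J = 16.0 eV.

E = 16.0 eV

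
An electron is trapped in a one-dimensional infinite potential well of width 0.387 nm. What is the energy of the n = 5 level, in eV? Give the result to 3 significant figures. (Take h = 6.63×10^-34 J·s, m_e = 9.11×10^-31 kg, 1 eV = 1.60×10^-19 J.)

E_5 = 62.9 eV

For an infinite well E_n = n²h²/(8m_eL²), so E_1 = h²/(8m_eL²) = (6.63×10^-34)²/(8·9.11×10^-31·(3.87×10^-10 m)²) = 4.027×10^-19 J.
Then E_5 = 5²·E_1 = 25·4.027×10^-19 J = 1.007×10^-17 J.
Converting, E_5 = 1.007×10^-17 J / (1.60×10^-19 J/eV) = 62.9 eV.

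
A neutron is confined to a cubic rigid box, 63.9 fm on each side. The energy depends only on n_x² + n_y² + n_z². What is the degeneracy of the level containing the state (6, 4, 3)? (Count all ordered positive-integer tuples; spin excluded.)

degeneracy = 6

The level has n_x² + n_y² + n_z² = 61. The ordered positive-integer solutions are (3, 4, 6), (3, 6, 4), (4, 3, 6), (4, 6, 3), (6, 3, 4), (6, 4, 3).
That gives 6 states.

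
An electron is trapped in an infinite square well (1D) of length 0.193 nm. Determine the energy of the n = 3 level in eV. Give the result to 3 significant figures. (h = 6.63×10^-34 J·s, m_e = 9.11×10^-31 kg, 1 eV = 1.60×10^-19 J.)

For an infinite well E_n = n²h²/(8m_eL²), so E_1 = h²/(8m_eL²) = (6.63×10^-34)²/(8·9.11×10^-31·(1.93×10^-10 m)²) = 1.619×10^-18 J.
Then E_3 = 3²·E_1 = 9·1.619×10^-18 J = 1.457×10^-17 J.
Converting, E_3 = 1.457×10^-17 J / (1.60×10^-19 J/eV) = 91.1 eV.

E_3 = 91.1 eV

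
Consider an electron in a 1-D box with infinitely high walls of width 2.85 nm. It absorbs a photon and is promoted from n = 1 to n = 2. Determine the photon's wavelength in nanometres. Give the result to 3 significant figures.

λ = 8.93×10^3 nm

E_1 = h²/(8m_eL²) = 7.417×10^-21 J, so ΔE = (2² − 1²)E_1 = 2.225×10^-20 J.
λ = hc/ΔE = (6.626×10^-34·2.998×10^8)/2.225×10^-20 = 8.93×10^-6 m = 8.93×10^3 nm.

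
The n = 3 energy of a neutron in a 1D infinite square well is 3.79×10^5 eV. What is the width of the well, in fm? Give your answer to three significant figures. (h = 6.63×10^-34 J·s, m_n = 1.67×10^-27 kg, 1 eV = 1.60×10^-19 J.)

L = 69.9 fm

From E_n = n²h²/(8m_nL²), L = n·h/√(8m_nE_n).
E_3 = 3.79×10^5 eV = 6.064×10^-14 J, so L = 3·6.63×10^-34/√(8·1.67×10^-27·6.064×10^-14) = 6.99×10^-14 m = 69.9 fm.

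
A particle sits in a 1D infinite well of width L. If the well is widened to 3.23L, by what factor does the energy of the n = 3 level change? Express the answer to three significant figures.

E_n ∝ 1/L², so the energy scales by 1/3.23² = 0.0959.

0.0959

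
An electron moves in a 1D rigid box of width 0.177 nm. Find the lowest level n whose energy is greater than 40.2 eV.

n = 2

E_1 = h²/(8m_eL²) = 1.923×10^-18 J = 12.00 eV.
Need n² > 40.2/12.00 = 3.350, i.e. n > 1.830.
The smallest integer satisfying this is n = 2.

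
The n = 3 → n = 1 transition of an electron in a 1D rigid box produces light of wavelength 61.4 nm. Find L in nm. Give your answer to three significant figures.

The photon carries ΔE = hc/λ = 6.626×10^-34·2.998×10^8/6.14×10^-8 m = 3.235×10^-18 J.
Since ΔE = (3² − 1²)E_1, E_1 = 4.044×10^-19 J, and L = h/√(8m_eE_1) = 3.86×10^-10 m = 0.386 nm.

L = 0.386 nm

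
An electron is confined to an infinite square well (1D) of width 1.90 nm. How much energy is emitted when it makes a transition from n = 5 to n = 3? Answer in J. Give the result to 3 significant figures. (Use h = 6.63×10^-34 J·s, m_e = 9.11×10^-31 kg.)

|ΔE| = 2.67×10^-19 J

E_1 = h²/(8m_eL²) = 1.671×10^-20 J.
|ΔE| = |5² − 3²|·E_1 = 16·1.671×10^-20 J = 2.67×10^-19 J.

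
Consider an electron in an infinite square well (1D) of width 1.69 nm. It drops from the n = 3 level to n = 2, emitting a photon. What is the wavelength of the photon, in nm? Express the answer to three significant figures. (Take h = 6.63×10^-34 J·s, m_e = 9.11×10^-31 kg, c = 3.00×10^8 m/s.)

E_1 = h²/(8m_eL²) = 2.112×10^-20 J, so ΔE = (3² − 2²)E_1 = 1.056×10^-19 J.
λ = hc/ΔE = (6.63×10^-34·3.00×10^8)/1.056×10^-19 = 1.88×10^-6 m = 1.88×10^3 nm.

λ = 1.88×10^3 nm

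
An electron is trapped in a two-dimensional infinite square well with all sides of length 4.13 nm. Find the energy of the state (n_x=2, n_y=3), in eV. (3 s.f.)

E = 0.287 eV

For a 2D rectangular well E = (h²/8m_e)·Σ n_i²/L_i² = (6.626×10^-34)²/(8·9.109×10^-31) · [2²/(4.13 nm)² + 3²/(4.13 nm)²].
Evaluating gives E = 4.592×10^-20 J = 0.287 eV.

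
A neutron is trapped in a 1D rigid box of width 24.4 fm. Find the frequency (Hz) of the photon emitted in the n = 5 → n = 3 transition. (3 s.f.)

f = 1.33×10^21 Hz

E_1 = h²/(8m_nL²) = 5.503×10^-14 J and ΔE = (5² − 3²)E_1 = 8.805×10^-13 J.
f = ΔE/h = 8.805×10^-13/6.626×10^-34 = 1.33×10^21 Hz.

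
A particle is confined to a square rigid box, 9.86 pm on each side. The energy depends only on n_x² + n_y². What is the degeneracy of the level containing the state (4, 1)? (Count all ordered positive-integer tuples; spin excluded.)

degeneracy = 2

The level has n_x² + n_y² = 17. The ordered positive-integer solutions are (1, 4), (4, 1).
That gives 2 states.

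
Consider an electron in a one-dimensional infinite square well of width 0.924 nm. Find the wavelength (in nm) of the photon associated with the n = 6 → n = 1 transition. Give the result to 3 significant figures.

λ = 80.4 nm

E_1 = h²/(8m_eL²) = 7.057×10^-20 J, so ΔE = (6² − 1²)E_1 = 2.470×10^-18 J.
λ = hc/ΔE = (6.626×10^-34·2.998×10^8)/2.470×10^-18 = 8.04×10^-8 m = 80.4 nm.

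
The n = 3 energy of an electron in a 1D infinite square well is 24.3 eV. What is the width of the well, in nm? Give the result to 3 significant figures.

From E_n = n²h²/(8m_eL²), L = n·h/√(8m_eE_n).
E_3 = 24.3 eV = 3.893×10^-18 J, so L = 3·6.626×10^-34/√(8·9.109×10^-31·3.893×10^-18) = 3.73×10^-10 m = 0.373 nm.

L = 0.373 nm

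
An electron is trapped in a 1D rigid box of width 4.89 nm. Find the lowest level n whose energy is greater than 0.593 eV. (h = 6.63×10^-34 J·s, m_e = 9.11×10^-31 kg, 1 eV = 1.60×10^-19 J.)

E_1 = h²/(8m_eL²) = 2.522×10^-21 J = 0.01576 eV.
Need n² > 0.593/0.01576 = 37.63, i.e. n > 6.134.
The smallest integer satisfying this is n = 7.

n = 7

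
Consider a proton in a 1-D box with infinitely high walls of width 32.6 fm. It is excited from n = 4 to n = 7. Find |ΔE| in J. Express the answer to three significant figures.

|ΔE| = 1.02×10^-12 J

E_1 = h²/(8m_pL²) = 3.087×10^-14 J.
|ΔE| = |4² − 7²|·E_1 = 33·3.087×10^-14 J = 1.02×10^-12 J.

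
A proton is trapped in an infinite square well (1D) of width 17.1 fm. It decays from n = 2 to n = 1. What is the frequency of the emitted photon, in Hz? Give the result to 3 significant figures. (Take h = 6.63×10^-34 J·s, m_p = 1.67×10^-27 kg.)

f = 5.09×10^20 Hz

E_1 = h²/(8m_pL²) = 1.125×10^-13 J and ΔE = (2² − 1²)E_1 = 3.375×10^-13 J.
f = ΔE/h = 3.375×10^-13/6.63×10^-34 = 5.09×10^20 Hz.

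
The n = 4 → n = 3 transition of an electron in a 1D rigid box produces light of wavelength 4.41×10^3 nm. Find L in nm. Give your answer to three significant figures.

L = 3.06 nm

The photon carries ΔE = hc/λ = 6.626×10^-34·2.998×10^8/4.41×10^-6 m = 4.504×10^-20 J.
Since ΔE = (4² − 3²)E_1, E_1 = 6.434×10^-21 J, and L = h/√(8m_eE_1) = 3.06×10^-9 m = 3.06 nm.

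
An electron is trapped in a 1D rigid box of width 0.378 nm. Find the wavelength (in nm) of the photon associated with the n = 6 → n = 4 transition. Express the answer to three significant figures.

λ = 23.6 nm

E_1 = h²/(8m_eL²) = 4.217×10^-19 J, so ΔE = (6² − 4²)E_1 = 8.434×10^-18 J.
λ = hc/ΔE = (6.626×10^-34·2.998×10^8)/8.434×10^-18 = 2.36×10^-8 m = 23.6 nm.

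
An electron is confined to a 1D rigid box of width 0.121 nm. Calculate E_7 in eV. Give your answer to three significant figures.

E_7 = 1.26×10^3 eV

For an infinite well E_n = n²h²/(8m_eL²), so E_1 = h²/(8m_eL²) = (6.626×10^-34)²/(8·9.109×10^-31·(1.21×10^-10 m)²) = 4.115×10^-18 J.
Then E_7 = 7²·E_1 = 49·4.115×10^-18 J = 2.016×10^-16 J.
Converting, E_7 = 2.016×10^-16 J / (1.602×10^-19 J/eV) = 1.26×10^3 eV.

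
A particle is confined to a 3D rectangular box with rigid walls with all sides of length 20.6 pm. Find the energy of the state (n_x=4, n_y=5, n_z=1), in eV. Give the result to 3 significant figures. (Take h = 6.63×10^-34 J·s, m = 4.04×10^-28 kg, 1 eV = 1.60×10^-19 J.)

For a 3D rectangular well E = (h²/8m)·Σ n_i²/L_i² = (6.63×10^-34)²/(8·4.04×10^-28) · [4²/(20.6 pm)² + 5²/(20.6 pm)² + 1²/(20.6 pm)²].
Evaluating gives E = 1.346×10^-17 J = 84.1 eV.

E = 84.1 eV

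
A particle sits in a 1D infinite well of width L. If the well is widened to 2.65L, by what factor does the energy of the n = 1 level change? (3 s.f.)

0.142

E_n ∝ 1/L², so the energy scales by 1/2.65² = 0.142.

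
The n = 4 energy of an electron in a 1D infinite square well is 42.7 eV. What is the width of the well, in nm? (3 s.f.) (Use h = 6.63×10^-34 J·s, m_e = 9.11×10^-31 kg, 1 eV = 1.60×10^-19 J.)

L = 0.376 nm

From E_n = n²h²/(8m_eL²), L = n·h/√(8m_eE_n).
E_4 = 42.7 eV = 6.832×10^-18 J, so L = 4·6.63×10^-34/√(8·9.11×10^-31·6.832×10^-18) = 3.76×10^-10 m = 0.376 nm.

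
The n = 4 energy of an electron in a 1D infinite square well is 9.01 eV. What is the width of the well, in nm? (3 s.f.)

From E_n = n²h²/(8m_eL²), L = n·h/√(8m_eE_n).
E_4 = 9.01 eV = 1.443×10^-18 J, so L = 4·6.626×10^-34/√(8·9.109×10^-31·1.443×10^-18) = 8.17×10^-10 m = 0.817 nm.

L = 0.817 nm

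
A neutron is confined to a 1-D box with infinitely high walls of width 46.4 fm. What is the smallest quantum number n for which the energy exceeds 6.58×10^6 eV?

E_1 = h²/(8m_nL²) = 1.522×10^-14 J = 9.501×10^4 eV.
Need n² > 6.58×10^6/9.501×10^4 = 69.26, i.e. n > 8.322.
The smallest integer satisfying this is n = 9.

n = 9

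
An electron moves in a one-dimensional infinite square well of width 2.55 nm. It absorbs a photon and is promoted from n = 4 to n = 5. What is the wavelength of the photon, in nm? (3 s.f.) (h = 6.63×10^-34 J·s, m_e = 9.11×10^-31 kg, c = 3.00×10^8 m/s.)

E_1 = h²/(8m_eL²) = 9.276×10^-21 J, so ΔE = (5² − 4²)E_1 = 8.348×10^-20 J.
λ = hc/ΔE = (6.63×10^-34·3.00×10^8)/8.348×10^-20 = 2.38×10^-6 m = 2.38×10^3 nm.

λ = 2.38×10^3 nm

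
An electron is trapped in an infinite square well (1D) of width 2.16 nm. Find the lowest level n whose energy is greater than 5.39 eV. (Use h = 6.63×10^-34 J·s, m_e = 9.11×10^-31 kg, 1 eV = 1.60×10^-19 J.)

n = 9

E_1 = h²/(8m_eL²) = 1.293×10^-20 J = 0.08081 eV.
Need n² > 5.39/0.08081 = 66.70, i.e. n > 8.167.
The smallest integer satisfying this is n = 9.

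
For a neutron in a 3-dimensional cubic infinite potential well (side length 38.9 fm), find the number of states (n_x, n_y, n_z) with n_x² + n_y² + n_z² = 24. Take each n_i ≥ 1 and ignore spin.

degeneracy = 3

The level has n_x² + n_y² + n_z² = 24. The ordered positive-integer solutions are (2, 2, 4), (2, 4, 2), (4, 2, 2).
That gives 3 states.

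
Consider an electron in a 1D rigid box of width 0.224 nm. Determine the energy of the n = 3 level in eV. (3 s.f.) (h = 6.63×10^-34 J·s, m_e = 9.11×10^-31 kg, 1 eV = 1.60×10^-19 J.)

E_3 = 67.6 eV

For an infinite well E_n = n²h²/(8m_eL²), so E_1 = h²/(8m_eL²) = (6.63×10^-34)²/(8·9.11×10^-31·(2.24×10^-10 m)²) = 1.202×10^-18 J.
Then E_3 = 3²·E_1 = 9·1.202×10^-18 J = 1.082×10^-17 J.
Converting, E_3 = 1.082×10^-17 J / (1.60×10^-19 J/eV) = 67.6 eV.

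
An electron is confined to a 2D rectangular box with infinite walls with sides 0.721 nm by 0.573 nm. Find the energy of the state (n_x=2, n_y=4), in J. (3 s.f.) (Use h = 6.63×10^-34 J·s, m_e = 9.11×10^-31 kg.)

For a 2D rectangular well E = (h²/8m_e)·Σ n_i²/L_i² = (6.63×10^-34)²/(8·9.11×10^-31) · [2²/(0.721 nm)² + 4²/(0.573 nm)²].
Evaluating gives E = 3.40×10^-18 J.

E = 3.40×10^-18 J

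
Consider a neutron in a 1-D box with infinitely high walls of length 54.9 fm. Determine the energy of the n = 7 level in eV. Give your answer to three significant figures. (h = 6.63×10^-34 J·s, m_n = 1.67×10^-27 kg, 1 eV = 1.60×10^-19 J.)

For an infinite well E_n = n²h²/(8m_nL²), so E_1 = h²/(8m_nL²) = (6.63×10^-34)²/(8·1.67×10^-27·(5.49×10^-14 m)²) = 1.092×10^-14 J.
Then E_7 = 7²·E_1 = 49·1.092×10^-14 J = 5.351×10^-13 J.
Converting, E_7 = 5.351×10^-13 J / (1.60×10^-19 J/eV) = 3.34×10^6 eV.

E_7 = 3.34×10^6 eV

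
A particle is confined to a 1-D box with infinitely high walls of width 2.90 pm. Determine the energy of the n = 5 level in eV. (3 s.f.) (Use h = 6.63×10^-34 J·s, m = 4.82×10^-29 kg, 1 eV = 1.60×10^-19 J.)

For an infinite well E_n = n²h²/(8mL²), so E_1 = h²/(8mL²) = (6.63×10^-34)²/(8·4.82×10^-29·(2.90×10^-12 m)²) = 1.355×10^-16 J.
Then E_5 = 5²·E_1 = 25·1.355×10^-16 J = 3.388×10^-15 J.
Converting, E_5 = 3.388×10^-15 J / (1.60×10^-19 J/eV) = 2.12×10^4 eV.

E_5 = 2.12×10^4 eV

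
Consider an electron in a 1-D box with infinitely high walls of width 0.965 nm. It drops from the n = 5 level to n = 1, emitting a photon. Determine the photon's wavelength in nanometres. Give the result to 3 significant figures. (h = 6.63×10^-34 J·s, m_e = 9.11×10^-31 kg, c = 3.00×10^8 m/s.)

λ = 128 nm

E_1 = h²/(8m_eL²) = 6.477×10^-20 J, so ΔE = (5² − 1²)E_1 = 1.554×10^-18 J.
λ = hc/ΔE = (6.63×10^-34·3.00×10^8)/1.554×10^-18 = 1.28×10^-7 m = 128 nm.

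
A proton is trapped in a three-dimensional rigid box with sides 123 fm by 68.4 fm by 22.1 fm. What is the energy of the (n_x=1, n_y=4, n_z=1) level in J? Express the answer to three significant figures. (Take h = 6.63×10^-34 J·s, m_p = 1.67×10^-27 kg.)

E = 1.82×10^-13 J

For a 3D rectangular well E = (h²/8m_p)·Σ n_i²/L_i² = (6.63×10^-34)²/(8·1.67×10^-27) · [1²/(123 fm)² + 4²/(68.4 fm)² + 1²/(22.1 fm)²].
Evaluating gives E = 1.82×10^-13 J.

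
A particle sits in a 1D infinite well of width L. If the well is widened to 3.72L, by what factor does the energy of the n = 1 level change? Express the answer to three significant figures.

E_n ∝ 1/L², so the energy scales by 1/3.72² = 0.0723.

0.0723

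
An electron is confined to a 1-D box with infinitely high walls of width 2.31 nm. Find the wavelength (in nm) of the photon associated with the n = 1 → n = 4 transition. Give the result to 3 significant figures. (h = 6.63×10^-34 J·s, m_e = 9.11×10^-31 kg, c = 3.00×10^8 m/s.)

λ = 1.17×10^3 nm

E_1 = h²/(8m_eL²) = 1.130×10^-20 J, so ΔE = (4² − 1²)E_1 = 1.695×10^-19 J.
λ = hc/ΔE = (6.63×10^-34·3.00×10^8)/1.695×10^-19 = 1.17×10^-6 m = 1.17×10^3 nm.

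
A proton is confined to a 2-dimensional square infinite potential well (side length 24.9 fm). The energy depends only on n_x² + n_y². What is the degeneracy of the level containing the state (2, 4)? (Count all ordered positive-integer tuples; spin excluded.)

degeneracy = 2

The level has n_x² + n_y² = 20. The ordered positive-integer solutions are (2, 4), (4, 2).
That gives 2 states.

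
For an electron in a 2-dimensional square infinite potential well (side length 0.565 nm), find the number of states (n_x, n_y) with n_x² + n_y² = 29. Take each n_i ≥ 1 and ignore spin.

degeneracy = 2

The level has n_x² + n_y² = 29. The ordered positive-integer solutions are (2, 5), (5, 2).
That gives 2 states.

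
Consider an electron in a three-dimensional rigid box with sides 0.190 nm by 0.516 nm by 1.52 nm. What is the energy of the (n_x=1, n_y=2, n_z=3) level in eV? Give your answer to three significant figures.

E = 17.5 eV

For a 3D rectangular well E = (h²/8m_e)·Σ n_i²/L_i² = (6.626×10^-34)²/(8·9.109×10^-31) · [1²/(0.190 nm)² + 2²/(0.516 nm)² + 3²/(1.52 nm)²].
Evaluating gives E = 2.809×10^-18 J = 17.5 eV.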